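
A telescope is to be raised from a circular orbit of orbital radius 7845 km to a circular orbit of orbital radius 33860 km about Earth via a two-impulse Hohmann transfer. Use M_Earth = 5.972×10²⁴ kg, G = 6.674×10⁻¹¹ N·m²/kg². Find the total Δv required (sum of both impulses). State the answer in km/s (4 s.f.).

Δv_total ≈ 3.282 km/s

μ = GM = 6.674×10⁻¹¹ × 5.972×10²⁴ = 3.986×10¹⁴ m³/s².
r₁ = 7845 km = 7.845×10⁶ m.
r₂ = 33860 km = 3.386×10⁷ m.
Transfer ellipse a_t = (r₁ + r₂)/2 = 2.085×10⁷ m.
At r₁: circular v_c1 = √(μ/r₁) = 7128 m/s; transfer-perigee v_p = √[μ(2/r₁ − 1/a_t)] = 9083 m/s.
Δv₁ = v_p − v_c1 = 1955 m/s.
At r₂: circular v_c2 = √(μ/r₂) = 3431 m/s; transfer-apogee v_a = √[μ(2/r₂ − 1/a_t)] = 2104 m/s.
Δv₂ = v_c2 − v_a = 1327 m/s.
Total Δv = Δv₁ + Δv₂ = 3282 m/s = 3.282 km/s.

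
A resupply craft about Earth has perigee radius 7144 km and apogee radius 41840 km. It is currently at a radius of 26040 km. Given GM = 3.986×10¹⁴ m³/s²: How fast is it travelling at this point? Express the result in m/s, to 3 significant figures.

Semi-major axis a = (r_p + r_a)/2 = 24492 km = 2.449×10⁷ m.
Vis-viva: v² = μ(2/r − 1/a) = 3.986×10¹⁴ × (7.680×10⁻⁸ − 4.083×10⁻⁸) = 1.434×10⁷ m²/s².
v = 3787 m/s.

v ≈ 3790 m/s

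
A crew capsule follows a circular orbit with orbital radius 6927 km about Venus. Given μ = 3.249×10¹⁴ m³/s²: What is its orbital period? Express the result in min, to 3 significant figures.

r = 6927 km = 6.927×10⁶ m.
Kepler's third law: T = 2π√(r³/μ) = 2π√((6.927×10⁶)³ / 3.249×10¹⁴).
r³/μ = 1.023×10⁶ s², so T = 2π × 1.011×10³ = 6.355×10³ s.
Converting: 6.355×10³ s ÷ 60.00 = 105.9 min.

T ≈ 106 min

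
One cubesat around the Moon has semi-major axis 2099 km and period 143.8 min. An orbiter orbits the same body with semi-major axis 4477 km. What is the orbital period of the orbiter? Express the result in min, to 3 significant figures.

Kepler's third law: T² ∝ a³, so T₂ = T₁ (a₂/a₁)^(3/2).
a₂/a₁ = 2.133, (a₂/a₁)^(3/2) = 3.115.
T₂ = 143.8 × 3.115 = 447.9 min.

T₂ ≈ 448 min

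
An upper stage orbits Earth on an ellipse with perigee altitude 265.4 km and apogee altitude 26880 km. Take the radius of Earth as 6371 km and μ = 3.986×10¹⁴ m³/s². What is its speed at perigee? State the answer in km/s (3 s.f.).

r_p = 6371 + 265.4 = 6636.4 km = 6.6364×10⁶ m.
r_a = 6371 + 26880 = 33251 km = 3.3251×10⁷ m.
Semi-major axis a = (r_p + r_a)/2 = 19944 km = 1.994×10⁷ m.
Vis-viva: v² = μ(2/r − 1/a) = 3.986×10¹⁴ × (3.014×10⁻⁷ − 5.014×10⁻⁸) = 1.001×10⁸ m²/s².
v = 10010 m/s = 10.01 km/s.

v ≈ 10.0 km/s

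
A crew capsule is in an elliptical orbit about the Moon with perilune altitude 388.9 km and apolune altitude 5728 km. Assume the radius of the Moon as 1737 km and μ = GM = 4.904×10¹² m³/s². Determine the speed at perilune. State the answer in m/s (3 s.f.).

v ≈ 1890 m/s

r_p = 1737 + 388.9 = 2125.9 km = 2.1259×10⁶ m.
r_a = 1737 + 5728 = 7465.0 km = 7.4650×10⁶ m.
Semi-major axis a = (r_p + r_a)/2 = 4795.4 km = 4.795×10⁶ m.
Vis-viva: v² = μ(2/r − 1/a) = 4.904×10¹² × (9.408×10⁻⁷ − 2.085×10⁻⁷) = 3.591×10⁶ m²/s².
v = 1895 m/s.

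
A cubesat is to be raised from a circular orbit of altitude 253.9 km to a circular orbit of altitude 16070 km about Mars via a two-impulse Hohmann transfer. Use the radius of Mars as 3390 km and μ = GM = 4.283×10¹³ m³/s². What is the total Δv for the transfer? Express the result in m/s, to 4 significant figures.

Δv_total ≈ 1672 m/s

r₁ = 3390 + 253.9 = 3643.9 km = 3.6439×10⁶ m.
r₂ = 3390 + 16070 = 19460 km = 1.9460×10⁷ m.
Transfer ellipse a_t = (r₁ + r₂)/2 = 1.155×10⁷ m.
At r₁: circular v_c1 = √(μ/r₁) = 3428 m/s; transfer-periapsis v_p = √[μ(2/r₁ − 1/a_t)] = 4450 m/s.
Δv₁ = v_p − v_c1 = 1021 m/s.
At r₂: circular v_c2 = √(μ/r₂) = 1484 m/s; transfer-apoapsis v_a = √[μ(2/r₂ − 1/a_t)] = 833.2 m/s.
Δv₂ = v_c2 − v_a = 650.3 m/s.
Total Δv = Δv₁ + Δv₂ = 1672 m/s.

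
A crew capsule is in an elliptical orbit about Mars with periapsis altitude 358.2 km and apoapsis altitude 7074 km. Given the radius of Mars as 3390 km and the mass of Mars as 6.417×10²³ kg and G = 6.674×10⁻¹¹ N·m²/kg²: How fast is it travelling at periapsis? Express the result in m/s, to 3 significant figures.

v ≈ 4100 m/s

μ = GM = 6.674×10⁻¹¹ × 6.417×10²³ = 4.283×10¹³ m³/s².
r_p = 3390 + 358.2 = 3748.2 km = 3.7482×10⁶ m.
r_a = 3390 + 7074 = 10464 km = 1.0464×10⁷ m.
Semi-major axis a = (r_p + r_a)/2 = 7106.1 km = 7.106×10⁶ m.
Vis-viva: v² = μ(2/r − 1/a) = 4.283×10¹³ × (5.336×10⁻⁷ − 1.407×10⁻⁷) = 1.683×10⁷ m²/s².
v = 4102 m/s.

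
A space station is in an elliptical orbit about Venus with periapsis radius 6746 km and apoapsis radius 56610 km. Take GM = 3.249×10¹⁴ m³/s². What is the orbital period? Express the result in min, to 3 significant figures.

T ≈ 1040 min

Semi-major axis a = (r_p + r_a)/2 = (6746.0 + 56610)/2 = 31678 km = 3.168×10⁷ m.
By Kepler's third law T = 2π√(a³/μ) = 2π × 9.891×10³ = 6.215×10⁴ s.
= 1036 min.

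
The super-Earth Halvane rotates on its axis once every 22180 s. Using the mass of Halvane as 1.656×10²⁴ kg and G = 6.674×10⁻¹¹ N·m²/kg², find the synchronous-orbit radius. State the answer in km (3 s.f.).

μ = GM = 6.674×10⁻¹¹ × 1.656×10²⁴ = 1.105×10¹⁴ m³/s².
A synchronous orbit has period T, so by Kepler's third law a = (μT²/4π²)^(1/3).
μT²/4π² = 1.105×10¹⁴ × (2.218×10⁴)² / 39.48 = 1.377×10²¹ m³.
a = 1.113×10⁷ m = 11126 km.

r_sync ≈ 11100 km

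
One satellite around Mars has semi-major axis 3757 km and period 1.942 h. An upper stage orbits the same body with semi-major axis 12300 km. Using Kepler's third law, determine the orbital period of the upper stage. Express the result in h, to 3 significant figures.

Kepler's third law: T² ∝ a³, so T₂ = T₁ (a₂/a₁)^(3/2).
a₂/a₁ = 3.274, (a₂/a₁)^(3/2) = 5.924.
T₂ = 1.942 × 5.924 = 11.50 h.

T₂ ≈ 11.5 h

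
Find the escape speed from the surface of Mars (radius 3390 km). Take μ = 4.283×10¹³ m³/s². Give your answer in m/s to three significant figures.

r = R = 3.390×10⁶ m.
Escape speed v_esc = √(2μ/r) = √(2 × 4.283×10¹³ / 3.390×10⁶) = √(2.527×10⁷) = 5027 m/s.

v_esc ≈ 5030 m/s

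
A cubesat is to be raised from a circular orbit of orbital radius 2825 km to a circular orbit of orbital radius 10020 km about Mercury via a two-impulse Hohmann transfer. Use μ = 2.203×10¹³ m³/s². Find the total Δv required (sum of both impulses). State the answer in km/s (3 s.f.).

Δv_total ≈ 1.19 km/s

r₁ = 2825 km = 2.825×10⁶ m.
r₂ = 10020 km = 1.002×10⁷ m.
Transfer ellipse a_t = (r₁ + r₂)/2 = 6.422×10⁶ m.
At r₁: circular v_c1 = √(μ/r₁) = 2793 m/s; transfer-periherm v_p = √[μ(2/r₁ − 1/a_t)] = 3488 m/s.
Δv₁ = v_p − v_c1 = 695.5 m/s.
At r₂: circular v_c2 = √(μ/r₂) = 1483 m/s; transfer-apoherm v_a = √[μ(2/r₂ − 1/a_t)] = 983.4 m/s.
Δv₂ = v_c2 − v_a = 499.4 m/s.
Total Δv = Δv₁ + Δv₂ = 1195 m/s = 1.195 km/s.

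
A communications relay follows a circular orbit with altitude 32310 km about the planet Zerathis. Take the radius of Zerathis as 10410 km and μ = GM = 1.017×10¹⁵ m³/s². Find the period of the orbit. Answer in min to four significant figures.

T ≈ 916.9 min

r = 10410 + 32310 = 42720 km = 4.2720×10⁷ m.
Kepler's third law: T = 2π√(r³/μ) = 2π√((4.272×10⁷)³ / 1.017×10¹⁵).
r³/μ = 7.666×10⁷ s², so T = 2π × 8.756×10³ = 5.501×10⁴ s.
Converting: 5.501×10⁴ s ÷ 60.00 = 916.9 min.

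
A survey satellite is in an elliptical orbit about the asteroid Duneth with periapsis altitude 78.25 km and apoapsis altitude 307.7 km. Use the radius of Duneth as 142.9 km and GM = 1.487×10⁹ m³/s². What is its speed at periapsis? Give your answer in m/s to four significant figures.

r_p = 142.9 + 78.25 = 221.15 km = 2.2115×10⁵ m.
r_a = 142.9 + 307.7 = 450.60 km = 4.5060×10⁵ m.
Semi-major axis a = (r_p + r_a)/2 = 335.88 km = 3.359×10⁵ m.
Vis-viva: v² = μ(2/r − 1/a) = 1.487×10⁹ × (9.044×10⁻⁶ − 2.977×10⁻⁶) = 9.021×10³ m²/s².
v = 94.98 m/s.

v ≈ 94.98 m/s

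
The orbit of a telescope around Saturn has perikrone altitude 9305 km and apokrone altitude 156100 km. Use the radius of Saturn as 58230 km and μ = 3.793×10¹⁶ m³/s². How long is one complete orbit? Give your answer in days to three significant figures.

T ≈ 0.625 days

r_p = 58230 + 9305 = 67535 km = 6.7535×10⁷ m.
r_a = 58230 + 156100 = 214330 km = 2.1433×10⁸ m.
Semi-major axis a = (r_p + r_a)/2 = (67535 + 2.1433×10⁵)/2 = 1.4093×10⁵ km = 1.409×10⁸ m.
By Kepler's third law T = 2π√(a³/μ) = 2π × 8.591×10³ = 5.398×10⁴ s.
= 0.6247 days.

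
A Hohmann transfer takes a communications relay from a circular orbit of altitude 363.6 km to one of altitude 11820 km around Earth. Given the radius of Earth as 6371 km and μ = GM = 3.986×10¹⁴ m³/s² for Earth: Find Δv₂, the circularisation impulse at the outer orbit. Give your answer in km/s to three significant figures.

Δv ≈ 1.24 km/s

r₁ = 6371 + 363.6 = 6734.6 km = 6.7346×10⁶ m.
r₂ = 6371 + 11820 = 18191 km = 1.8191×10⁷ m.
Transfer ellipse a_t = (r₁ + r₂)/2 = 1.246×10⁷ m.
At r₁: circular v_c1 = √(μ/r₁) = 7693 m/s; transfer-perigee v_p = √[μ(2/r₁ − 1/a_t)] = 9295 m/s.
At r₂: circular v_c2 = √(μ/r₂) = 4681 m/s; transfer-apogee v_a = √[μ(2/r₂ − 1/a_t)] = 3441 m/s.
Δv₂ = v_c2 − v_a = 1240 m/s.
= 1.240 km/s.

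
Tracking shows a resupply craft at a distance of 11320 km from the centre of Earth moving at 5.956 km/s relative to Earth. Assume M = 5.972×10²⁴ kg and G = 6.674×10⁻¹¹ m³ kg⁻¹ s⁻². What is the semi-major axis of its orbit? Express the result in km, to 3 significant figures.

μ = GM = 6.674×10⁻¹¹ × 5.972×10²⁴ = 3.986×10¹⁴ m³/s².
r = 1.132×10⁷ m.
Vis-viva rearranged: 1/a = 2/r − v²/μ = 1.767×10⁻⁷ − 8.900×10⁻⁸ = 8.768×10⁻⁸ m⁻¹.
a = 1.141×10⁷ m = 11406 km.

a ≈ 11400 km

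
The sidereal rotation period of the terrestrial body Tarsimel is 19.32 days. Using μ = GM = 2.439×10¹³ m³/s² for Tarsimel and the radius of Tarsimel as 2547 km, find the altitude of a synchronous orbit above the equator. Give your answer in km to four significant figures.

T = 19.32 days = 1.669×10⁶ s.
A synchronous orbit has period T, so by Kepler's third law a = (μT²/4π²)^(1/3).
μT²/4π² = 2.439×10¹³ × (1.669×10⁶)² / 39.48 = 1.721×10²⁴ m³.
a = 1.198×10⁸ m = 1.1985×10⁵ km.
Altitude h = a − R = 1.1985×10⁵ − 2547 = 1.1730×10⁵ km.

h_sync ≈ 1.173×10⁵ km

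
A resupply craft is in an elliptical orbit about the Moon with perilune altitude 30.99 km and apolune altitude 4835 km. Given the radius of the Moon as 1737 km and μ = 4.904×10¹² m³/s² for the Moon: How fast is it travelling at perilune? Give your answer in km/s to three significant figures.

v ≈ 2.09 km/s

r_p = 1737 + 30.99 = 1768.0 km = 1.7680×10⁶ m.
r_a = 1737 + 4835 = 6572.0 km = 6.5720×10⁶ m.
Semi-major axis a = (r_p + r_a)/2 = 4170.0 km = 4.170×10⁶ m.
Vis-viva: v² = μ(2/r − 1/a) = 4.904×10¹² × (1.131×10⁻⁶ − 2.398×10⁻⁷) = 4.372×10⁶ m²/s².
v = 2091 m/s = 2.091 km/s.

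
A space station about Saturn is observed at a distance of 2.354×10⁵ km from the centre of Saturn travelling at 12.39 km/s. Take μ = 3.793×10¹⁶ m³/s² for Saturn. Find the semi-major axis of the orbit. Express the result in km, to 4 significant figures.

a ≈ 2.248×10⁵ km

r = 2.354×10⁸ m.
Vis-viva rearranged: 1/a = 2/r − v²/μ = 8.496×10⁻⁹ − 4.047×10⁻⁹ = 4.449×10⁻⁹ m⁻¹.
a = 2.248×10⁸ m = 2.2477×10⁵ km.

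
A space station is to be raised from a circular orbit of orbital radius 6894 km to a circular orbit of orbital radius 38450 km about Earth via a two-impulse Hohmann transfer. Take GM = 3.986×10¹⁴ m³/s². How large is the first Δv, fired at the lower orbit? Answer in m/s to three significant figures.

r₁ = 6894 km = 6.894×10⁶ m.
r₂ = 38450 km = 3.845×10⁷ m.
Transfer ellipse a_t = (r₁ + r₂)/2 = 2.267×10⁷ m.
At r₁: circular v_c1 = √(μ/r₁) = 7604 m/s; transfer-perigee v_p = √[μ(2/r₁ − 1/a_t)] = 9902 m/s.
Δv₁ = v_p − v_c1 = 2298 m/s.

Δv ≈ 2300 m/s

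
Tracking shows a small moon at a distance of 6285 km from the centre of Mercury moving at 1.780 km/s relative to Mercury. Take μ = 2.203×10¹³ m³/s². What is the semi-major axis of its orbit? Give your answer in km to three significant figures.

a ≈ 5730 km

r = 6.285×10⁶ m.
Specific orbital energy ε = v²/2 − μ/r = (1780)²/2 − 2.203×10¹³/6.285×10⁶ = -1.921×10⁶ J/kg.
Since ε = −μ/(2a), a = −μ/(2ε) = 5.734×10⁶ m = 5734.1 km.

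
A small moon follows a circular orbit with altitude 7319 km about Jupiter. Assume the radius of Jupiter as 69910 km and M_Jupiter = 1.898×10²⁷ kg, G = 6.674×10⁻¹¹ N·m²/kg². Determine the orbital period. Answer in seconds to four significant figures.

T ≈ 11980 seconds

μ = GM = 6.674×10⁻¹¹ × 1.898×10²⁷ = 1.267×10¹⁷ m³/s².
r = 69910 + 7319 = 77229 km = 7.7229×10⁷ m.
Kepler's third law: T = 2π√(r³/μ) = 2π√((7.723×10⁷)³ / 1.267×10¹⁷).
r³/μ = 3.636×10⁶ s², so T = 2π × 1.907×10³ = 1.198×10⁴ s.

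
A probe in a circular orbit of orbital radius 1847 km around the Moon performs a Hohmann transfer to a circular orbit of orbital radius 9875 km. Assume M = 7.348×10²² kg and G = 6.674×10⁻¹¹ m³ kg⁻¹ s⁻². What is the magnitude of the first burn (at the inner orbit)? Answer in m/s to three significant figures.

Δv ≈ 486 m/s

μ = GM = 6.674×10⁻¹¹ × 7.348×10²² = 4.904×10¹² m³/s².
r₁ = 1847 km = 1.847×10⁶ m.
r₂ = 9875 km = 9.875×10⁶ m.
Transfer ellipse a_t = (r₁ + r₂)/2 = 5.861×10⁶ m.
At r₁: circular v_c1 = √(μ/r₁) = 1629 m/s; transfer-perilune v_p = √[μ(2/r₁ − 1/a_t)] = 2115 m/s.
Δv₁ = v_p − v_c1 = 485.6 m/s.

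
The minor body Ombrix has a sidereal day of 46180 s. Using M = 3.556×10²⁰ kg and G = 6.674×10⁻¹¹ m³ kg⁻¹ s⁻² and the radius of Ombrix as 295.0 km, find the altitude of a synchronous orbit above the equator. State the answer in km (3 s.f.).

h_sync ≈ 791 km

μ = GM = 6.674×10⁻¹¹ × 3.556×10²⁰ = 2.373×10¹⁰ m³/s².
A synchronous orbit has period T, so by Kepler's third law a = (μT²/4π²)^(1/3).
μT²/4π² = 2.373×10¹⁰ × (4.618×10⁴)² / 39.48 = 1.282×10¹⁸ m³.
a = 1.086×10⁶ m = 1086.3 km.
Altitude h = a − R = 1086.3 − 295.0 = 791.34 km.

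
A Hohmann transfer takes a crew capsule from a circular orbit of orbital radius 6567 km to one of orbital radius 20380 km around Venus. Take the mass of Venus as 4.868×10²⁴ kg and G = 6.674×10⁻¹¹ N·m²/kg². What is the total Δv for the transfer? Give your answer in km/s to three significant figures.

μ = GM = 6.674×10⁻¹¹ × 4.868×10²⁴ = 3.249×10¹⁴ m³/s².
r₁ = 6567 km = 6.567×10⁶ m.
r₂ = 20380 km = 2.038×10⁷ m.
Transfer ellipse a_t = (r₁ + r₂)/2 = 1.347×10⁷ m.
At r₁: circular v_c1 = √(μ/r₁) = 7034 m/s; transfer-periapsis v_p = √[μ(2/r₁ − 1/a_t)] = 8651 m/s.
Δv₁ = v_p − v_c1 = 1617 m/s.
At r₂: circular v_c2 = √(μ/r₂) = 3993 m/s; transfer-apoapsis v_a = √[μ(2/r₂ − 1/a_t)] = 2787 m/s.
Δv₂ = v_c2 − v_a = 1205 m/s.
Total Δv = Δv₁ + Δv₂ = 2822 m/s = 2.822 km/s.

Δv_total ≈ 2.82 km/s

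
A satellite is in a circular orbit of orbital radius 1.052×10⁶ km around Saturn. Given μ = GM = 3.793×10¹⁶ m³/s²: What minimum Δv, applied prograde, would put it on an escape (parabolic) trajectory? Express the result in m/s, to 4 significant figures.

r = 1.052×10⁶ km = 1.052×10⁹ m.
Circular speed v_c = √(μ/r) = 6005 m/s.
Escape speed v_esc = √(2μ/r) = √2 × v_c = 8492 m/s.
Δv = v_esc − v_c = 2487 m/s.

Δv ≈ 2487 m/s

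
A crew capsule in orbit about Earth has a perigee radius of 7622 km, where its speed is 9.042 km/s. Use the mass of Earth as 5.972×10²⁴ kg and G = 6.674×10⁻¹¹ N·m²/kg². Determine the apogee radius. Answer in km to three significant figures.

apogee radius ≈ 27300 km

μ = GM = 6.674×10⁻¹¹ × 5.972×10²⁴ = 3.986×10¹⁴ m³/s².
r_p = 7.622×10⁶ m.
Specific energy ε = v²/2 − μ/r = -1.141×10⁷ J/kg, so a = −μ/(2ε) = 1.746×10⁷ m.
The apsides satisfy r_p + r_a = 2a, so the apogee radius is 2a − r_p = 2.730×10⁷ m = 27300 km.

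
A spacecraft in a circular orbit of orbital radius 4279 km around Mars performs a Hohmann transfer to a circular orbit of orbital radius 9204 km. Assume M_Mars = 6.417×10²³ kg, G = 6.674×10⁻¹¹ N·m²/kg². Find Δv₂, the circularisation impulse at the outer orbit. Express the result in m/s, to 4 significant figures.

Δv ≈ 438.5 m/s

μ = GM = 6.674×10⁻¹¹ × 6.417×10²³ = 4.283×10¹³ m³/s².
r₁ = 4279 km = 4.279×10⁶ m.
r₂ = 9204 km = 9.204×10⁶ m.
Transfer ellipse a_t = (r₁ + r₂)/2 = 6.742×10⁶ m.
At r₁: circular v_c1 = √(μ/r₁) = 3164 m/s; transfer-periapsis v_p = √[μ(2/r₁ − 1/a_t)] = 3697 m/s.
At r₂: circular v_c2 = √(μ/r₂) = 2157 m/s; transfer-apoapsis v_a = √[μ(2/r₂ − 1/a_t)] = 1719 m/s.
Δv₂ = v_c2 − v_a = 438.5 m/s.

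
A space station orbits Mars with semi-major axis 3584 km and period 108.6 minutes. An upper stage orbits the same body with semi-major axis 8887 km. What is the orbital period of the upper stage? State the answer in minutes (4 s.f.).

T₂ ≈ 424.0 minutes

Kepler's third law: T² ∝ a³, so T₂ = T₁ (a₂/a₁)^(3/2).
a₂/a₁ = 2.480, (a₂/a₁)^(3/2) = 3.905.
T₂ = 108.6 × 3.905 = 424.0 minutes.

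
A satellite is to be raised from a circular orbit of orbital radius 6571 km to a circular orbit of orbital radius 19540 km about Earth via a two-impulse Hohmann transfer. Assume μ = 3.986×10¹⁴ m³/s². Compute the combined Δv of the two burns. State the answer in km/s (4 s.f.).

Δv_total ≈ 3.052 km/s

r₁ = 6571 km = 6.571×10⁶ m.
r₂ = 19540 km = 1.954×10⁷ m.
Transfer ellipse a_t = (r₁ + r₂)/2 = 1.306×10⁷ m.
At r₁: circular v_c1 = √(μ/r₁) = 7788 m/s; transfer-perigee v_p = √[μ(2/r₁ − 1/a_t)] = 9528 m/s.
Δv₁ = v_p − v_c1 = 1740 m/s.
At r₂: circular v_c2 = √(μ/r₂) = 4517 m/s; transfer-apogee v_a = √[μ(2/r₂ − 1/a_t)] = 3204 m/s.
Δv₂ = v_c2 − v_a = 1312 m/s.
Total Δv = Δv₁ + Δv₂ = 3052 m/s = 3.052 km/s.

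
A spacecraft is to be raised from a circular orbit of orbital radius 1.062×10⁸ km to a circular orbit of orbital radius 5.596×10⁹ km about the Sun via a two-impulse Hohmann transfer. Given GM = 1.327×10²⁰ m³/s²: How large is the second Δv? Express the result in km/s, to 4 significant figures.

r₁ = 1.062×10⁸ km = 1.062×10¹¹ m.
r₂ = 5.596×10⁹ km = 5.596×10¹² m.
Transfer ellipse a_t = (r₁ + r₂)/2 = 2.851×10¹² m.
At r₁: circular v_c1 = √(μ/r₁) = 35350 m/s; transfer-perihelion v_p = √[μ(2/r₁ − 1/a_t)] = 49520 m/s.
At r₂: circular v_c2 = √(μ/r₂) = 4870 m/s; transfer-aphelion v_a = √[μ(2/r₂ − 1/a_t)] = 939.8 m/s.
Δv₂ = v_c2 − v_a = 3930 m/s.
= 3.930 km/s.

Δv ≈ 3.930 km/s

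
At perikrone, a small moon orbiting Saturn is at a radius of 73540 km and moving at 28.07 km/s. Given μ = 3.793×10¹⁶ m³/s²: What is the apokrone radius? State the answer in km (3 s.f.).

apokrone radius ≈ 2.38×10⁵ km

r_p = 7.354×10⁷ m.
Specific energy ε = v²/2 − μ/r = -1.218×10⁸ J/kg, so a = −μ/(2ε) = 1.557×10⁸ m.
The apsides satisfy r_p + r_a = 2a, so the apokrone radius is 2a − r_p = 2.378×10⁸ m = 2.3784×10⁵ km.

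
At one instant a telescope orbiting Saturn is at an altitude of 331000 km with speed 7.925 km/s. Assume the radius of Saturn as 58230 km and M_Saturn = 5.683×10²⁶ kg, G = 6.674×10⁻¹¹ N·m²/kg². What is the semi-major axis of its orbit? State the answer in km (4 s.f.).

a ≈ 2.872×10⁵ km

μ = GM = 6.674×10⁻¹¹ × 5.683×10²⁶ = 3.793×10¹⁶ m³/s².
r = 58230 + 331000 = 3.8923×10⁵ km = 3.892×10⁸ m.
Specific orbital energy ε = v²/2 − μ/r = (7925)²/2 − 3.793×10¹⁶/3.892×10⁸ = -6.604×10⁷ J/kg.
Since ε = −μ/(2a), a = −μ/(2ε) = 2.872×10⁸ m = 2.8715×10⁵ km.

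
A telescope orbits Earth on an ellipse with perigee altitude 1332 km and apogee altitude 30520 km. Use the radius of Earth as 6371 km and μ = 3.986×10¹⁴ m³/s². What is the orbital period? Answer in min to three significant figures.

r_p = 6371 + 1332 = 7703.0 km = 7.7030×10⁶ m.
r_a = 6371 + 30520 = 36891 km = 3.6891×10⁷ m.
Semi-major axis a = (r_p + r_a)/2 = (7703.0 + 36891)/2 = 22297 km = 2.230×10⁷ m.
By Kepler's third law T = 2π√(a³/μ) = 2π × 5.274×10³ = 3.313×10⁴ s.
= 552.2 min.

T ≈ 552 min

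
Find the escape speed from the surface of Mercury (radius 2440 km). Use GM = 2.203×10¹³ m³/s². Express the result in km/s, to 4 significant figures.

v_esc ≈ 4.249 km/s

r = R = 2.440×10⁶ m.
Escape speed v_esc = √(2μ/r) = √(2 × 2.203×10¹³ / 2.440×10⁶) = √(1.806×10⁷) = 4249 m/s.
= 4.249 km/s.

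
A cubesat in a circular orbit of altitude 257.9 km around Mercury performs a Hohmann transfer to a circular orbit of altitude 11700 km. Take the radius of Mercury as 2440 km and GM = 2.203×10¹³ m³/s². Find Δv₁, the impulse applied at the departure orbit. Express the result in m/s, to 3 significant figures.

r₁ = 2440 + 257.9 = 2697.9 km = 2.6979×10⁶ m.
r₂ = 2440 + 11700 = 14140 km = 1.4140×10⁷ m.
Transfer ellipse a_t = (r₁ + r₂)/2 = 8.419×10⁶ m.
At r₁: circular v_c1 = √(μ/r₁) = 2858 m/s; transfer-periherm v_p = √[μ(2/r₁ − 1/a_t)] = 3703 m/s.
Δv₁ = v_p − v_c1 = 845.8 m/s.

Δv ≈ 846 m/s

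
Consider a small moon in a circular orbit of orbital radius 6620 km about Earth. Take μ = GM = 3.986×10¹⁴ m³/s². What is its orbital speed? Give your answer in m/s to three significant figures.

v ≈ 7760 m/s

r = 6620 km = 6.620×10⁶ m.
For a circular orbit v = √(μ/r) = √(3.986×10¹⁴ / 6.620×10⁶) = √(6.021×10⁷) = 7760 m/s.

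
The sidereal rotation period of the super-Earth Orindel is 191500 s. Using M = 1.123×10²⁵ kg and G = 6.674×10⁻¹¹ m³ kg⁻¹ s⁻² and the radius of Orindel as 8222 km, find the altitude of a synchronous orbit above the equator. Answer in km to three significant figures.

h_sync ≈ 80400 km

μ = GM = 6.674×10⁻¹¹ × 1.123×10²⁵ = 7.495×10¹⁴ m³/s².
A synchronous orbit has period T, so by Kepler's third law a = (μT²/4π²)^(1/3).
μT²/4π² = 7.495×10¹⁴ × (1.915×10⁵)² / 39.48 = 6.962×10²³ m³.
a = 8.863×10⁷ m = 88630 km.
Altitude h = a − R = 88630 − 8222 = 80408 km.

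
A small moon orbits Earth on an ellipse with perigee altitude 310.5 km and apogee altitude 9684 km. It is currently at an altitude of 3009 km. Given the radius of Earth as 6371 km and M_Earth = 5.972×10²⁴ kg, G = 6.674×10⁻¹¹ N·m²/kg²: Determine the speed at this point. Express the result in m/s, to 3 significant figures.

v ≈ 7070 m/s

μ = GM = 6.674×10⁻¹¹ × 5.972×10²⁴ = 3.986×10¹⁴ m³/s².
r_p = 6371 + 310.5 = 6681.5 km = 6.6815×10⁶ m.
r_a = 6371 + 9684 = 16055 km = 1.6055×10⁷ m.
r = 6371 + 3009 = 9380.0 km = 9.380×10⁶ m.
Semi-major axis a = (r_p + r_a)/2 = 11368 km = 1.137×10⁷ m.
Vis-viva: v² = μ(2/r − 1/a) = 3.986×10¹⁴ × (2.132×10⁻⁷ − 8.796×10⁻⁸) = 4.992×10⁷ m²/s².
v = 7066 m/s.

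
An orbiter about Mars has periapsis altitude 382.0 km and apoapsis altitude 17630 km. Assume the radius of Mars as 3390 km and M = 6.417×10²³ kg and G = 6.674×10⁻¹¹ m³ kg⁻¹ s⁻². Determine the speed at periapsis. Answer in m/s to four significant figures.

μ = GM = 6.674×10⁻¹¹ × 6.417×10²³ = 4.283×10¹³ m³/s².
r_p = 3390 + 382.0 = 3772.0 km = 3.7720×10⁶ m.
r_a = 3390 + 17630 = 21020 km = 2.1020×10⁷ m.
Semi-major axis a = (r_p + r_a)/2 = 12396 km = 1.240×10⁷ m.
Vis-viva: v² = μ(2/r − 1/a) = 4.283×10¹³ × (5.302×10⁻⁷ − 8.067×10⁻⁸) = 1.925×10⁷ m²/s².
v = 4388 m/s.

v ≈ 4388 m/s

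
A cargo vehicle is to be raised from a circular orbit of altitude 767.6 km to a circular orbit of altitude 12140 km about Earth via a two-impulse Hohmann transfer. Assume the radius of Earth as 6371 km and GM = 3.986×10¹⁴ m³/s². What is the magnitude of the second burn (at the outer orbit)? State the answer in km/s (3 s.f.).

Δv ≈ 1.18 km/s

r₁ = 6371 + 767.6 = 7138.6 km = 7.1386×10⁶ m.
r₂ = 6371 + 12140 = 18511 km = 1.8511×10⁷ m.
Transfer ellipse a_t = (r₁ + r₂)/2 = 1.282×10⁷ m.
At r₁: circular v_c1 = √(μ/r₁) = 7472 m/s; transfer-perigee v_p = √[μ(2/r₁ − 1/a_t)] = 8977 m/s.
At r₂: circular v_c2 = √(μ/r₂) = 4640 m/s; transfer-apogee v_a = √[μ(2/r₂ − 1/a_t)] = 3462 m/s.
Δv₂ = v_c2 − v_a = 1178 m/s.
= 1.178 km/s.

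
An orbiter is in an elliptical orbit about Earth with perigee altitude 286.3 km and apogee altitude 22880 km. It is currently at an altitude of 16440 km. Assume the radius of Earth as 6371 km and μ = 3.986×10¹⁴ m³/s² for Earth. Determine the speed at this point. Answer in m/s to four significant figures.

r_p = 6371 + 286.3 = 6657.3 km = 6.6573×10⁶ m.
r_a = 6371 + 22880 = 29251 km = 2.9251×10⁷ m.
r = 6371 + 16440 = 22811 km = 2.281×10⁷ m.
Semi-major axis a = (r_p + r_a)/2 = 17954 km = 1.795×10⁷ m.
Vis-viva: v² = μ(2/r − 1/a) = 3.986×10¹⁴ × (8.768×10⁻⁸ − 5.570×10⁻⁸) = 1.275×10⁷ m²/s².
v = 3570 m/s.

v ≈ 3570 m/s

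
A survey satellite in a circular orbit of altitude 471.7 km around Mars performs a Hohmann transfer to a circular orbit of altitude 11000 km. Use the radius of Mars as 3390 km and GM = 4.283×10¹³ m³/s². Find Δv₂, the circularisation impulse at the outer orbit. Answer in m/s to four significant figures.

Δv ≈ 602.9 m/s

r₁ = 3390 + 471.7 = 3861.7 km = 3.8617×10⁶ m.
r₂ = 3390 + 11000 = 14390 km = 1.4390×10⁷ m.
Transfer ellipse a_t = (r₁ + r₂)/2 = 9.126×10⁶ m.
At r₁: circular v_c1 = √(μ/r₁) = 3330 m/s; transfer-periapsis v_p = √[μ(2/r₁ − 1/a_t)] = 4182 m/s.
At r₂: circular v_c2 = √(μ/r₂) = 1725 m/s; transfer-apoapsis v_a = √[μ(2/r₂ − 1/a_t)] = 1122 m/s.
Δv₂ = v_c2 − v_a = 602.9 m/s.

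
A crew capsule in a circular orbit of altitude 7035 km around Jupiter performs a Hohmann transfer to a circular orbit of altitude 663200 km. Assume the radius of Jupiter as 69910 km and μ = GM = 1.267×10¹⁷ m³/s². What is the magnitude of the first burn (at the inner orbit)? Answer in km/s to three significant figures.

r₁ = 69910 + 7035 = 76945 km = 7.6945×10⁷ m.
r₂ = 69910 + 663200 = 733110 km = 7.3311×10⁸ m.
Transfer ellipse a_t = (r₁ + r₂)/2 = 4.050×10⁸ m.
At r₁: circular v_c1 = √(μ/r₁) = 40580 m/s; transfer-perijove v_p = √[μ(2/r₁ − 1/a_t)] = 54590 m/s.
Δv₁ = v_p − v_c1 = 14010 m/s.
= 14.01 km/s.

Δv ≈ 14.0 km/s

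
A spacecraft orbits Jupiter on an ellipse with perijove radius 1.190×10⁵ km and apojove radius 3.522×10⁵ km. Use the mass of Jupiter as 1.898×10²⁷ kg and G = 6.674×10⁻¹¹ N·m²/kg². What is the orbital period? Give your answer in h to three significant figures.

T ≈ 17.7 h

μ = GM = 6.674×10⁻¹¹ × 1.898×10²⁷ = 1.267×10¹⁷ m³/s².
Semi-major axis a = (r_p + r_a)/2 = (1.1900×10⁵ + 3.5220×10⁵)/2 = 2.3560×10⁵ km = 2.356×10⁸ m.
By Kepler's third law T = 2π√(a³/μ) = 2π × 1.016×10⁴ = 6.384×10⁴ s.
= 17.73 h.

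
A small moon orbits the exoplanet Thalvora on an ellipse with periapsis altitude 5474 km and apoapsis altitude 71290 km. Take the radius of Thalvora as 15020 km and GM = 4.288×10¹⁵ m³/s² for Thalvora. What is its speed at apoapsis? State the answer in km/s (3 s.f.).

v ≈ 4.37 km/s

r_p = 15020 + 5474 = 20494 km = 2.0494×10⁷ m.
r_a = 15020 + 71290 = 86310 km = 8.6310×10⁷ m.
Semi-major axis a = (r_p + r_a)/2 = 53402 km = 5.340×10⁷ m.
Vis-viva: v² = μ(2/r − 1/a) = 4.288×10¹⁵ × (2.317×10⁻⁸ − 1.873×10⁻⁸) = 1.907×10⁷ m²/s².
v = 4366 m/s = 4.366 km/s.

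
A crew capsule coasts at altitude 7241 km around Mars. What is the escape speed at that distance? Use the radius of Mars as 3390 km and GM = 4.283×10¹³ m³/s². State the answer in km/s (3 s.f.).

v_esc ≈ 2.84 km/s

r = 3390 + 7241 = 10631 km = 1.0631×10⁷ m.
Escape speed v_esc = √(2μ/r) = √(2 × 4.283×10¹³ / 1.063×10⁷) = √(8.058×10⁶) = 2839 m/s.
= 2.839 km/s.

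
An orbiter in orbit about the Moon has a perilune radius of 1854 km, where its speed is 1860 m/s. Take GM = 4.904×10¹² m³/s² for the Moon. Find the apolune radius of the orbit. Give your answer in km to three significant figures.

apolune radius ≈ 3500 km

r_p = 1.854×10⁶ m.
Specific energy ε = v²/2 − μ/r = -9.153×10⁵ J/kg, so a = −μ/(2ε) = 2.679×10⁶ m.
The apsides satisfy r_p + r_a = 2a, so the apolune radius is 2a − r_p = 3.504×10⁶ m = 3503.9 km.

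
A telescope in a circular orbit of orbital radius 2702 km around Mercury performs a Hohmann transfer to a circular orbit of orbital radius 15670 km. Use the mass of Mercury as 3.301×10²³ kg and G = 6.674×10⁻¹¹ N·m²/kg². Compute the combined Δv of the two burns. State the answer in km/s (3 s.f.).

Δv_total ≈ 1.42 km/s

μ = GM = 6.674×10⁻¹¹ × 3.301×10²³ = 2.203×10¹³ m³/s².
r₁ = 2702 km = 2.702×10⁶ m.
r₂ = 15670 km = 1.567×10⁷ m.
Transfer ellipse a_t = (r₁ + r₂)/2 = 9.186×10⁶ m.
At r₁: circular v_c1 = √(μ/r₁) = 2855 m/s; transfer-periherm v_p = √[μ(2/r₁ − 1/a_t)] = 3729 m/s.
Δv₁ = v_p − v_c1 = 874.0 m/s.
At r₂: circular v_c2 = √(μ/r₂) = 1186 m/s; transfer-apoherm v_a = √[μ(2/r₂ − 1/a_t)] = 643.1 m/s.
Δv₂ = v_c2 − v_a = 542.6 m/s.
Total Δv = Δv₁ + Δv₂ = 1417 m/s = 1.417 km/s.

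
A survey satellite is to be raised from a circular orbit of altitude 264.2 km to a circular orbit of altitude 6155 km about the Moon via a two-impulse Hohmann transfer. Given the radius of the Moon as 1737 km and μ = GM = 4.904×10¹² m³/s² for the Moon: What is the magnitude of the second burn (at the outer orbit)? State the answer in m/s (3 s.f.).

Δv ≈ 287 m/s

r₁ = 1737 + 264.2 = 2001.2 km = 2.0012×10⁶ m.
r₂ = 1737 + 6155 = 7892.0 km = 7.8920×10⁶ m.
Transfer ellipse a_t = (r₁ + r₂)/2 = 4.947×10⁶ m.
At r₁: circular v_c1 = √(μ/r₁) = 1565 m/s; transfer-perilune v_p = √[μ(2/r₁ − 1/a_t)] = 1977 m/s.
At r₂: circular v_c2 = √(μ/r₂) = 788.3 m/s; transfer-apolune v_a = √[μ(2/r₂ − 1/a_t)] = 501.4 m/s.
Δv₂ = v_c2 − v_a = 286.9 m/s.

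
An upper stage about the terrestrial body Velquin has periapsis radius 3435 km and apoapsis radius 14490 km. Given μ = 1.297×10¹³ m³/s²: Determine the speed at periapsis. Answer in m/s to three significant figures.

v ≈ 2470 m/s

Semi-major axis a = (r_p + r_a)/2 = 8962.5 km = 8.962×10⁶ m.
Vis-viva: v² = μ(2/r − 1/a) = 1.297×10¹³ × (5.822×10⁻⁷ − 1.116×10⁻⁷) = 6.105×10⁶ m²/s².
v = 2471 m/s.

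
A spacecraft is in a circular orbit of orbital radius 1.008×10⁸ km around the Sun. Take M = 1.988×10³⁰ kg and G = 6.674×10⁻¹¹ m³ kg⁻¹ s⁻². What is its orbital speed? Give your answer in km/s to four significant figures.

v ≈ 36.28 km/s

μ = GM = 6.674×10⁻¹¹ × 1.988×10³⁰ = 1.327×10²⁰ m³/s².
r = 1.008×10⁸ km = 1.008×10¹¹ m.
For a circular orbit v = √(μ/r) = √(1.327×10²⁰ / 1.008×10¹¹) = √(1.316×10⁹) = 36280 m/s.
That is 36.28 km/s.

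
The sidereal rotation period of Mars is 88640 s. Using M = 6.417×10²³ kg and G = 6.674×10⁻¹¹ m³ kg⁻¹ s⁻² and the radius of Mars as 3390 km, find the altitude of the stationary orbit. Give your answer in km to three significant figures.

μ = GM = 6.674×10⁻¹¹ × 6.417×10²³ = 4.283×10¹³ m³/s².
A synchronous orbit has period T, so by Kepler's third law a = (μT²/4π²)^(1/3).
μT²/4π² = 4.283×10¹³ × (8.864×10⁴)² / 39.48 = 8.524×10²¹ m³.
a = 2.043×10⁷ m = 20427 km.
Altitude h = a − R = 20427 − 3390 = 17037 km.

h_sync ≈ 17000 km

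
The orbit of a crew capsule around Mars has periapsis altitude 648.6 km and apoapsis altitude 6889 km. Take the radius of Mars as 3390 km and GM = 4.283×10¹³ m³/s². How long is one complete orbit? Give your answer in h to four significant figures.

T ≈ 5.108 h

r_p = 3390 + 648.6 = 4038.6 km = 4.0386×10⁶ m.
r_a = 3390 + 6889 = 10279 km = 1.0279×10⁷ m.
Semi-major axis a = (r_p + r_a)/2 = (4038.6 + 10279)/2 = 7158.8 km = 7.159×10⁶ m.
By Kepler's third law T = 2π√(a³/μ) = 2π × 2.927×10³ = 1.839×10⁴ s.
= 5.108 h.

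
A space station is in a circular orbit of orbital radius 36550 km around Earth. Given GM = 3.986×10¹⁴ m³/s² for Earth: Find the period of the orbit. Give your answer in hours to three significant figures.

T ≈ 19.3 hours

r = 36550 km = 3.655×10⁷ m.
Kepler's third law: T = 2π√(r³/μ) = 2π√((3.655×10⁷)³ / 3.986×10¹⁴).
r³/μ = 1.225×10⁸ s², so T = 2π × 1.107×10⁴ = 6.954×10⁴ s.
Converting: 6.954×10⁴ s ÷ 3600 = 19.32 hours.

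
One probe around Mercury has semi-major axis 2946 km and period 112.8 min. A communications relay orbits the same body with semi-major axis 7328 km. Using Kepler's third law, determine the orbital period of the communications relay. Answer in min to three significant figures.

T₂ ≈ 443 min

Kepler's third law: T² ∝ a³, so T₂ = T₁ (a₂/a₁)^(3/2).
a₂/a₁ = 2.487, (a₂/a₁)^(3/2) = 3.923.
T₂ = 112.8 × 3.923 = 442.5 min.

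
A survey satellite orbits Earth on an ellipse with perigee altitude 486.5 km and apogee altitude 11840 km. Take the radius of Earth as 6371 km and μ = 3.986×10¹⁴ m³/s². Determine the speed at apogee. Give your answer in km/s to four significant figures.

v ≈ 3.460 km/s

r_p = 6371 + 486.5 = 6857.5 km = 6.8575×10⁶ m.
r_a = 6371 + 11840 = 18211 km = 1.8211×10⁷ m.
Semi-major axis a = (r_p + r_a)/2 = 12534 km = 1.253×10⁷ m.
Vis-viva: v² = μ(2/r − 1/a) = 3.986×10¹⁴ × (1.098×10⁻⁷ − 7.978×10⁻⁸) = 1.197×10⁷ m²/s².
v = 3460 m/s = 3.460 km/s.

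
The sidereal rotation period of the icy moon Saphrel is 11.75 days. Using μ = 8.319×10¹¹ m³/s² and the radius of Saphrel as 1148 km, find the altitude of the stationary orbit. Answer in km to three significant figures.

h_sync ≈ 26800 km

T = 11.75 days = 1.015×10⁶ s.
A synchronous orbit has period T, so by Kepler's third law a = (μT²/4π²)^(1/3).
μT²/4π² = 8.319×10¹¹ × (1.015×10⁶)² / 39.48 = 2.172×10²² m³.
a = 2.790×10⁷ m = 27900 km.
Altitude h = a − R = 27900 − 1148 = 26752 km.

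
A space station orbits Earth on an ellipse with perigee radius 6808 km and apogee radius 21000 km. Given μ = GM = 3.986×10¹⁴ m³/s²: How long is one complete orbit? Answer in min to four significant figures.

Semi-major axis a = (r_p + r_a)/2 = (6808.0 + 21000)/2 = 13904 km = 1.390×10⁷ m.
By Kepler's third law T = 2π√(a³/μ) = 2π × 2.597×10³ = 1.632×10⁴ s.
= 271.9 min.

T ≈ 271.9 min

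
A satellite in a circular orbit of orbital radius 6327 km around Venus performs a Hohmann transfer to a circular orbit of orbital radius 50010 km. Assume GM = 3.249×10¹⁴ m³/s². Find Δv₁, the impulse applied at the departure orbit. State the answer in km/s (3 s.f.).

r₁ = 6327 km = 6.327×10⁶ m.
r₂ = 50010 km = 5.001×10⁷ m.
Transfer ellipse a_t = (r₁ + r₂)/2 = 2.817×10⁷ m.
At r₁: circular v_c1 = √(μ/r₁) = 7166 m/s; transfer-periapsis v_p = √[μ(2/r₁ − 1/a_t)] = 9548 m/s.
Δv₁ = v_p − v_c1 = 2382 m/s.
= 2.382 km/s.

Δv ≈ 2.38 km/s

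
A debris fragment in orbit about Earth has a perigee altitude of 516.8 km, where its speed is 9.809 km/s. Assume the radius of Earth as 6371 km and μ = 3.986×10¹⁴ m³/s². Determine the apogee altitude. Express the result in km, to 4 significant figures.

r_p = 6371 + 516.8 = 6887.8 km = 6.888×10⁶ m.
Specific energy ε = v²/2 − μ/r = -9.762×10⁶ J/kg, so a = −μ/(2ε) = 2.042×10⁷ m.
The apsides satisfy r_p + r_a = 2a, so the apogee radius is 2a − r_p = 3.394×10⁷ m = 33943 km.
Apogee altitude = 33943 − 6371 = 27572 km.

apogee altitude ≈ 27570 km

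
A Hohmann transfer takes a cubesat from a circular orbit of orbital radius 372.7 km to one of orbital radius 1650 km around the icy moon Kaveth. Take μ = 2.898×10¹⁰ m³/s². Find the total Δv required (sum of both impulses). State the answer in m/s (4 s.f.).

r₁ = 372.7 km = 3.727×10⁵ m.
r₂ = 1650 km = 1.650×10⁶ m.
Transfer ellipse a_t = (r₁ + r₂)/2 = 1.011×10⁶ m.
At r₁: circular v_c1 = √(μ/r₁) = 278.8 m/s; transfer-periapsis v_p = √[μ(2/r₁ − 1/a_t)] = 356.2 m/s.
Δv₁ = v_p − v_c1 = 77.32 m/s.
At r₂: circular v_c2 = √(μ/r₂) = 132.5 m/s; transfer-apoapsis v_a = √[μ(2/r₂ − 1/a_t)] = 80.45 m/s.
Δv₂ = v_c2 − v_a = 52.08 m/s.
Total Δv = Δv₁ + Δv₂ = 129.4 m/s.

Δv_total ≈ 129.4 m/s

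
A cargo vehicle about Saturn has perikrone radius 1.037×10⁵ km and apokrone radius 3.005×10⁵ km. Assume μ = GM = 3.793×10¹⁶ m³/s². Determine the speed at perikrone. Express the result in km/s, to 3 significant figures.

Semi-major axis a = (r_p + r_a)/2 = 2.0210×10⁵ km = 2.021×10⁸ m.
Vis-viva: v² = μ(2/r − 1/a) = 3.793×10¹⁶ × (1.929×10⁻⁸ − 4.948×10⁻⁹) = 5.439×10⁸ m²/s².
v = 23320 m/s = 23.32 km/s.

v ≈ 23.3 km/s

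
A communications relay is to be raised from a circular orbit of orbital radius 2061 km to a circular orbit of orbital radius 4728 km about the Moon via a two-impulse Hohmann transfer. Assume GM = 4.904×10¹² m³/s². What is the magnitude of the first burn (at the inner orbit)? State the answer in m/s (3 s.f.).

r₁ = 2061 km = 2.061×10⁶ m.
r₂ = 4728 km = 4.728×10⁶ m.
Transfer ellipse a_t = (r₁ + r₂)/2 = 3.394×10⁶ m.
At r₁: circular v_c1 = √(μ/r₁) = 1543 m/s; transfer-perilune v_p = √[μ(2/r₁ − 1/a_t)] = 1820 m/s.
Δv₁ = v_p − v_c1 = 277.9 m/s.

Δv ≈ 278 m/s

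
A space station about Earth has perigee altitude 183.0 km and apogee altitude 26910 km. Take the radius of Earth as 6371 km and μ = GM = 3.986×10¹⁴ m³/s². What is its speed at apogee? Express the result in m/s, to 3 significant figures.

v ≈ 1990 m/s

r_p = 6371 + 183.0 = 6554.0 km = 6.5540×10⁶ m.
r_a = 6371 + 26910 = 33281 km = 3.3281×10⁷ m.
Semi-major axis a = (r_p + r_a)/2 = 19918 km = 1.992×10⁷ m.
Vis-viva: v² = μ(2/r − 1/a) = 3.986×10¹⁴ × (6.009×10⁻⁸ − 5.021×10⁻⁸) = 3.941×10⁶ m²/s².
v = 1985 m/s.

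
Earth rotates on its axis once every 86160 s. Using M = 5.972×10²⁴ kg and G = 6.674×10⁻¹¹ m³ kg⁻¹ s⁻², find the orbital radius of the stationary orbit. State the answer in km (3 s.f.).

r_sync ≈ 42200 km

μ = GM = 6.674×10⁻¹¹ × 5.972×10²⁴ = 3.986×10¹⁴ m³/s².
A synchronous orbit has period T, so by Kepler's third law a = (μT²/4π²)^(1/3).
μT²/4π² = 3.986×10¹⁴ × (8.616×10⁴)² / 39.48 = 7.495×10²² m³.
a = 4.216×10⁷ m = 42162 km.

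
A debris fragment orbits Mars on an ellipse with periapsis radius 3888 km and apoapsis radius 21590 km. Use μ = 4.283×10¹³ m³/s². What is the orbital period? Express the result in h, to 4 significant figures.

T ≈ 12.13 h

Semi-major axis a = (r_p + r_a)/2 = (3888.0 + 21590)/2 = 12739 km = 1.274×10⁷ m.
By Kepler's third law T = 2π√(a³/μ) = 2π × 6.948×10³ = 4.365×10⁴ s.
= 12.13 h.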